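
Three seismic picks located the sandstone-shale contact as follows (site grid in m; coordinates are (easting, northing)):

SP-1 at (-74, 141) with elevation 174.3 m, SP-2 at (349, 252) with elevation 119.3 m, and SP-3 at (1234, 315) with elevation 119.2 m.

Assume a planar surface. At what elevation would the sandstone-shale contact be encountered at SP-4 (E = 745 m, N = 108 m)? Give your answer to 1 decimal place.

Two edge vectors: SP-1→SP-2 = (423, 111, -55), SP-1→SP-3 = (1308, 174, -55.1).
Normal n = (SP-1→SP-2) × (SP-1→SP-3) = (3453.9, -48632.7, -71586).
So ∂z/∂E = −n_x/n_z = 0.048248 and ∂z/∂N = −n_y/n_z = −0.679360.
Intercept c from SP-1: 174.3 + 3.57 + 95.79 = 273.66.
At (745, 108): z = 35.9 − 73.4 + 273.66 = 236.2 m.

236.2 m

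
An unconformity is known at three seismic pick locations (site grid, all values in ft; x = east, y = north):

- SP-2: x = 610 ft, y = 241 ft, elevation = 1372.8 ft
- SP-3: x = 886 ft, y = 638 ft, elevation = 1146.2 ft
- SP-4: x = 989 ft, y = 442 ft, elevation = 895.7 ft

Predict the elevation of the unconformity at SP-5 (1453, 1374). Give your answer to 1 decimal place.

Two edge vectors: SP-2→SP-3 = (276, 397, -226.6), SP-2→SP-4 = (379, 201, -477.1).
Normal n = (SP-2→SP-3) × (SP-2→SP-4) = (-143862.1, 45798.2, -94987).
So ∂z/∂x = −n_x/n_z = −1.514545 and ∂z/∂y = −n_y/n_z = 0.482152.
Intercept c from SP-2: 1372.8 + 923.87 − 116.20 = 2180.47.
At (1453, 1374): z = −2200.6 + 662.5 + 2180.47 = 642.3 ft.

642.3 ft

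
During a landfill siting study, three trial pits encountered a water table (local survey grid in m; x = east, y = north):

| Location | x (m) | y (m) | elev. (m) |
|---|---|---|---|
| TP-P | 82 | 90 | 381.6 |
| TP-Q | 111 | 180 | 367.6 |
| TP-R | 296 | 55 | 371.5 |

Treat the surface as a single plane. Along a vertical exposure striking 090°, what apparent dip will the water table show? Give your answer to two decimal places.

3.95°

Two edge vectors: TP-P→TP-Q = (29, 90, -14), TP-P→TP-R = (214, -35, -10.1).
Normal n = (TP-P→TP-Q) × (TP-P→TP-R) = (-1399, -2703.1, -20275).
So ∂z/∂x = −n_x/n_z = −0.06900 and ∂z/∂y = −n_y/n_z = −0.13332.
Unit vector along 090° is (sin 90°, cos 90°) = (1.0000, 0.0000).
Slope in that direction = a·(1.0000) + b·(0.0000) = −0.06900.
Apparent dip = arctan|0.06900| = 3.95° (true dip is 8.5°, so apparent ≤ true as expected).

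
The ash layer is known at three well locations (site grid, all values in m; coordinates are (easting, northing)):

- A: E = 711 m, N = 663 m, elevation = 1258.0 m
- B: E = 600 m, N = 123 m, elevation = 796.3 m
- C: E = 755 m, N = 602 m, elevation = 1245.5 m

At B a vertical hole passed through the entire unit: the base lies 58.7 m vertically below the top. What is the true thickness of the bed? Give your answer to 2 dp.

41.54 m

Let the plane be z = a·E + b·N + c.
B−A: −111a − 540b = −461.7;  C−A: 44a − 61b = −12.5.
Solving gives a = 0.70138, b = 0.71083.
|∇z| = √(a²+b²) = 0.99860, so dip δ = arctan(0.99860) = 44.96°.
True thickness = vertical thickness × cos δ = 58.7 × cos 44.96° = 41.54 m.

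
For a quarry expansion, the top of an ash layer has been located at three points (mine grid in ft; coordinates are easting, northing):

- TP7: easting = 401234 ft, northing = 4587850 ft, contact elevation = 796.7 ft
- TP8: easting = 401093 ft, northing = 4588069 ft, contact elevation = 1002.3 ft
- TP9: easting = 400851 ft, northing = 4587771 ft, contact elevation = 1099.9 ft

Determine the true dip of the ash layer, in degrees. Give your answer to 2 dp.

43.49°

Let the plane be z = a·easting + b·northing + c.
TP8−TP7: −141a + 219b = 205.6;  TP9−TP7: −383a − 79b = 303.2.
Solving gives a = −0.86978, b = 0.37882.
Gradient magnitude |∇z| = √(a² + b²) = √(0.75652 + 0.14350) = 0.94870.
True dip = arctan(0.94870) = 43.49°, dipping toward ESE (azimuth ≈ 114°).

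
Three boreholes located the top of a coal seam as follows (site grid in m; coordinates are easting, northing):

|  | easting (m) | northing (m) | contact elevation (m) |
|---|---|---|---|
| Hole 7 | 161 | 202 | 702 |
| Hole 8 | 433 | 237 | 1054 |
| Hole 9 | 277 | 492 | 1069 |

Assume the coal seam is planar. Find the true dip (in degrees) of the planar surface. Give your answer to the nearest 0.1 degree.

Let the plane be z = a·easting + b·northing + c.
Hole 8−Hole 7: 272a + 35b = 352;  Hole 9−Hole 7: 116a + 290b = 367.
Solving gives a = 1.19266, b = 0.78845.
Gradient magnitude |∇z| = √(a² + b²) = √(1.42244 + 0.62166) = 1.42972.
True dip = arctan(1.42972) = 55.0°, dipping toward WSW (azimuth ≈ 237°).

55.0°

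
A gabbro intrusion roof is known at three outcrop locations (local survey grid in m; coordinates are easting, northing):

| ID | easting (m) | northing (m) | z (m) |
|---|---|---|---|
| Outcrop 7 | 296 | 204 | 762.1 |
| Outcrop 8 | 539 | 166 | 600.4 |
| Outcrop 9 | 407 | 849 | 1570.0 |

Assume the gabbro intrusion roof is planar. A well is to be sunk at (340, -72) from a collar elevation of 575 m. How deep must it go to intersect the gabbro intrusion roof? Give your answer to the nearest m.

200 m

Two edge vectors: Outcrop 7→Outcrop 8 = (243, -38, -161.7), Outcrop 7→Outcrop 9 = (111, 645, 807.9).
Normal n = (Outcrop 7→Outcrop 8) × (Outcrop 7→Outcrop 9) = (73596.3, -214268.4, 160953).
So ∂z/∂easting = −n_x/n_z = −0.45725 and ∂z/∂northing = −n_y/n_z = 1.33125.
Intercept c from Outcrop 7: 762.1 + 135.35 − 271.57 = 625.87.
At (340, -72): z_contact = −155.5 − 95.8 + 625.87 = 374.6 m.
Depth below ground = 575 − 374.6 = 200 m.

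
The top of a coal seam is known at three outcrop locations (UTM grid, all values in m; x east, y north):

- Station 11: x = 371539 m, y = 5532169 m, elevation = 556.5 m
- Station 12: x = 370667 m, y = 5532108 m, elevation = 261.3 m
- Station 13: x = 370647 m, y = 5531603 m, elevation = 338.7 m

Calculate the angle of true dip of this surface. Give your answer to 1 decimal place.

Two edge vectors: Station 11→Station 12 = (-872, -61, -295.2), Station 11→Station 13 = (-892, -566, -217.8).
Normal n = (Station 11→Station 12) × (Station 11→Station 13) = (-153797.4, 73396.8, 439140).
So ∂z/∂x = −n_x/n_z = 0.35022 and ∂z/∂y = −n_y/n_z = −0.16714.
Gradient magnitude |∇z| = √(a² + b²) = √(0.12266 + 0.02793) = 0.38806.
True dip = arctan(0.38806) = 21.2°, dipping toward WNW (azimuth ≈ 296°).

21.2°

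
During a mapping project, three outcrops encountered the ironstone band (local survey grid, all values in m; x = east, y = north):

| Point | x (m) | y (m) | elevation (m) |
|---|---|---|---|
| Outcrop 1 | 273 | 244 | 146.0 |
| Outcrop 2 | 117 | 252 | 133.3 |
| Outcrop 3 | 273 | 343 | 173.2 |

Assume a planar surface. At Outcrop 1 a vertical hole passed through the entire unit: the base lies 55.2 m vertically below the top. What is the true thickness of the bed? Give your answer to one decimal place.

Two edge vectors: Outcrop 1→Outcrop 2 = (-156, 8, -12.7), Outcrop 1→Outcrop 3 = (0, 99, 27.2).
Normal n = (Outcrop 1→Outcrop 2) × (Outcrop 1→Outcrop 3) = (1474.9, 4243.2, -15444).
So ∂z/∂x = −n_x/n_z = 0.09550 and ∂z/∂y = −n_y/n_z = 0.27475.
|∇z| = √(a²+b²) = 0.29087, so dip δ = arctan(0.29087) = 16.22°.
True thickness = vertical thickness × cos δ = 55.2 × cos 16.22° = 53.0 m.

53.0 m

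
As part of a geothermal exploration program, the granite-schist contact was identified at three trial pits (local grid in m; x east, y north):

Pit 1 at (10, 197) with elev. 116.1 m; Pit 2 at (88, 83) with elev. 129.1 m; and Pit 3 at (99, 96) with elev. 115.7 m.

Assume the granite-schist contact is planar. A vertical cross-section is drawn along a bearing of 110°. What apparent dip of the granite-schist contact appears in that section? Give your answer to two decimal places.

20.99°

Two edge vectors: Pit 1→Pit 2 = (78, -114, 13), Pit 1→Pit 3 = (89, -101, -0.4).
Normal n = (Pit 1→Pit 2) × (Pit 1→Pit 3) = (1358.6, 1188.2, 2268).
So ∂z/∂x = −n_x/n_z = −0.59903 and ∂z/∂y = −n_y/n_z = −0.52390.
Unit vector along 110° is (sin 110°, cos 110°) = (0.9397, -0.3420).
Slope in that direction = a·(0.9397) + b·(-0.3420) = −0.38372.
Apparent dip = arctan|0.38372| = 20.99° (true dip is 38.5°, so apparent ≤ true as expected).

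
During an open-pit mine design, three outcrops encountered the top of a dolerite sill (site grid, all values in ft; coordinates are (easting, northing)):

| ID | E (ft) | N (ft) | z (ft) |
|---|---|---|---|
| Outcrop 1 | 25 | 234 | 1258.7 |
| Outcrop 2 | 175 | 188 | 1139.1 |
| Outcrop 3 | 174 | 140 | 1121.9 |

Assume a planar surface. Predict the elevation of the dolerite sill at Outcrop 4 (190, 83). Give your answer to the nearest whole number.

1090 ft

Let the plane be z = a·E + b·N + c.
Outcrop 2−Outcrop 1: 150a − 46b = −119.6;  Outcrop 3−Outcrop 1: 149a − 94b = −136.8.
Solving gives a = −0.68308, b = 0.37256.
Then c = 1258.7 − a·25 − b·234 = 1188.60.
At (190, 83): z = −129.8 + 30.9 + 1188.60 = 1089.7 ft.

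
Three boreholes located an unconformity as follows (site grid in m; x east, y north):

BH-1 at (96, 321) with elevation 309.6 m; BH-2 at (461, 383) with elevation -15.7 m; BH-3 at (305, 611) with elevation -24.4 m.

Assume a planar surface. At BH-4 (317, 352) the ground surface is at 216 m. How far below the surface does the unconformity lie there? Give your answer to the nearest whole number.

100 m

Two edge vectors: BH-1→BH-2 = (365, 62, -325.3), BH-1→BH-3 = (209, 290, -334).
Normal n = (BH-1→BH-2) × (BH-1→BH-3) = (73629, 53922.3, 92892).
So ∂z/∂x = −n_x/n_z = −0.79263 and ∂z/∂y = −n_y/n_z = −0.58048.
Intercept c from BH-1: 309.6 + 76.09 + 186.34 = 572.03.
At (317, 352): z_contact = −251.3 − 204.3 + 572.03 = 116.4 m.
Depth below ground = 216 − 116.4 = 100 m.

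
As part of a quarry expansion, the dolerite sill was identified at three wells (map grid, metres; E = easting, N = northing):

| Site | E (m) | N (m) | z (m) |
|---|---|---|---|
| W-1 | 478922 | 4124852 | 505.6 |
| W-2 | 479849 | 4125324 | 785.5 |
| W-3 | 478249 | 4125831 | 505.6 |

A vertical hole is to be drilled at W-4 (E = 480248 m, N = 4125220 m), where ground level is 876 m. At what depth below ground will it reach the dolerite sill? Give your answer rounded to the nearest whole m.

17 m

Two edge vectors: W-1→W-2 = (927, 472, 279.9), W-1→W-3 = (-673, 979, 0).
Normal n = (W-1→W-2) × (W-1→W-3) = (-274022.1, -188372.7, 1225189).
So ∂z/∂E = −n_x/n_z = 0.22365700 and ∂z/∂N = −n_y/n_z = 0.15374991.
Intercept c from W-1: 505.6 − 107114.26 − 634195.63 = −740804.29.
At (480248, 4125220): z_contact = 107410.8 + 634252.2 − 740804.29 = 858.7 m.
Depth below ground = 876 − 858.7 = 17 m.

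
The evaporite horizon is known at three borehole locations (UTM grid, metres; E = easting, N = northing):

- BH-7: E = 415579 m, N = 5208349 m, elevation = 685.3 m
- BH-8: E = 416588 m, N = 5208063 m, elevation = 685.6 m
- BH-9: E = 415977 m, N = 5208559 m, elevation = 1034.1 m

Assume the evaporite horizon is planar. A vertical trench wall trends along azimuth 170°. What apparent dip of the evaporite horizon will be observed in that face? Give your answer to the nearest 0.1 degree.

45.3°

Two edge vectors: BH-7→BH-8 = (1009, -286, 0.3), BH-7→BH-9 = (398, 210, 348.8).
Normal n = (BH-7→BH-8) × (BH-7→BH-9) = (-99819.8, -351819.8, 325718).
So ∂z/∂E = −n_x/n_z = 0.30646 and ∂z/∂N = −n_y/n_z = 1.08014.
Unit vector along 170° is (sin 170°, cos 170°) = (0.1736, -0.9848).
Slope in that direction = a·(0.1736) + b·(-0.9848) = −1.01051.
Apparent dip = arctan|1.01051| = 45.3° (true dip is 48.3°, so apparent ≤ true as expected).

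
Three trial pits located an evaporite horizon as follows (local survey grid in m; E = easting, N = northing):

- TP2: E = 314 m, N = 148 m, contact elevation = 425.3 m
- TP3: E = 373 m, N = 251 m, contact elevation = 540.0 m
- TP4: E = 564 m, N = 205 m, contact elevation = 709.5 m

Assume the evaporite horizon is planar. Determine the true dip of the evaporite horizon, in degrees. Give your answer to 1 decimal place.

48.9°

Let the plane be z = a·E + b·N + c.
TP3−TP2: 59a + 103b = 114.7;  TP4−TP2: 250a + 57b = 284.2.
Solving gives a = 1.01553, b = 0.53188.
Gradient magnitude |∇z| = √(a² + b²) = √(1.03130 + 0.28290) = 1.14639.
True dip = arctan(1.14639) = 48.9°, dipping toward WSW (azimuth ≈ 242°).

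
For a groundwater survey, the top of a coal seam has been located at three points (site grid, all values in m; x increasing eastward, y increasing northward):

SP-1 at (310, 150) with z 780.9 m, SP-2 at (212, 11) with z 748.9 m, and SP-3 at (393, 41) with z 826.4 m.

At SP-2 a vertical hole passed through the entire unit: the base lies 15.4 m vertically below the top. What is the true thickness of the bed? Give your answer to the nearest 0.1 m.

14.0 m

Two edge vectors: SP-1→SP-2 = (-98, -139, -32), SP-1→SP-3 = (83, -109, 45.5).
Normal n = (SP-1→SP-2) × (SP-1→SP-3) = (-9812.5, 1803, 22219).
So ∂z/∂x = −n_x/n_z = 0.44163 and ∂z/∂y = −n_y/n_z = −0.08115.
|∇z| = √(a²+b²) = 0.44902, so dip δ = arctan(0.44902) = 24.18°.
True thickness = vertical thickness × cos δ = 15.4 × cos 24.18° = 14.0 m.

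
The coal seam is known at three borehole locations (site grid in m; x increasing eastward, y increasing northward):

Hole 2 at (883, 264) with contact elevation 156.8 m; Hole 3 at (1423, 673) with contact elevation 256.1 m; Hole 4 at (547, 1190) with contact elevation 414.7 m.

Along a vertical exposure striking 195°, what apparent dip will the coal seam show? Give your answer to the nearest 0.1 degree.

Let the plane be z = a·x + b·y + c.
Hole 3−Hole 2: 540a + 409b = 99.3;  Hole 4−Hole 2: −336a + 926b = 257.9.
Solving gives a = −0.02122, b = 0.27081.
Unit vector along 195° is (sin 195°, cos 195°) = (-0.2588, -0.9659).
Slope in that direction = a·(-0.2588) + b·(-0.9659) = −0.25609.
Apparent dip = arctan|0.25609| = 14.4° (true dip is 15.2°, so apparent ≤ true as expected).

14.4°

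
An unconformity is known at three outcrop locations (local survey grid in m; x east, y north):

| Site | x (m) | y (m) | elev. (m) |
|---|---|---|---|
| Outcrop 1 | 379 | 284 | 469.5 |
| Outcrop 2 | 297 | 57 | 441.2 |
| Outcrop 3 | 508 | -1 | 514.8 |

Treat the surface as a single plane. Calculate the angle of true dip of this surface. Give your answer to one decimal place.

Let the plane be z = a·x + b·y + c.
Outcrop 2−Outcrop 1: −82a − 227b = −28.3;  Outcrop 3−Outcrop 1: 129a − 285b = 45.3.
Solving gives a = 0.34848, b = −0.00121.
Gradient magnitude |∇z| = √(a² + b²) = √(0.12144 + 0.00000) = 0.34848.
True dip = arctan(0.34848) = 19.2°, dipping toward W (azimuth ≈ 270°).

19.2°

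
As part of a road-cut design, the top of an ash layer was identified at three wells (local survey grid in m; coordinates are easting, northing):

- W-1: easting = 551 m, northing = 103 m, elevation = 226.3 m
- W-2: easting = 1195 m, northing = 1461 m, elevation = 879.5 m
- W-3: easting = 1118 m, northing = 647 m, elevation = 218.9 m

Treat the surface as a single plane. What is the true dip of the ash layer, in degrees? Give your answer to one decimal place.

Let the plane be z = a·easting + b·northing + c.
W-2−W-1: 644a + 1358b = 653.2;  W-3−W-1: 567a + 544b = −7.4.
Solving gives a = −0.87070, b = 0.89391.
Gradient magnitude |∇z| = √(a² + b²) = √(0.75812 + 0.79908) = 1.24788.
True dip = arctan(1.24788) = 51.3°, dipping toward SE (azimuth ≈ 136°).

51.3°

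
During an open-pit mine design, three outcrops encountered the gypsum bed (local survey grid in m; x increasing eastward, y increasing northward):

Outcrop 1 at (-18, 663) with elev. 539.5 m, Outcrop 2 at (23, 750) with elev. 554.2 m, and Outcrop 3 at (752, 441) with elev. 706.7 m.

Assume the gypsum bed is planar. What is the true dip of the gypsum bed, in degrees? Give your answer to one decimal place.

13.6°

Let the plane be z = a·x + b·y + c.
Outcrop 2−Outcrop 1: 41a + 87b = 14.7;  Outcrop 3−Outcrop 1: 770a − 222b = 167.2.
Solving gives a = 0.23406, b = 0.05866.
Gradient magnitude |∇z| = √(a² + b²) = √(0.05478 + 0.00344) = 0.24130.
True dip = arctan(0.24130) = 13.6°, dipping toward WSW (azimuth ≈ 256°).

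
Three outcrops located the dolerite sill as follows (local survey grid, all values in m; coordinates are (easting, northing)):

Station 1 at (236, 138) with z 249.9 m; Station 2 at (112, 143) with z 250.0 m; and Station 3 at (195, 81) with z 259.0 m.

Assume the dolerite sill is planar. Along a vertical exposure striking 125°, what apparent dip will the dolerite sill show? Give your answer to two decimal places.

Let the plane be z = a·E + b·N + c.
Station 2−Station 1: −124a + 5b = 0.1;  Station 3−Station 1: −41a − 57b = 9.1.
Solving gives a = −0.00704, b = −0.15459.
Unit vector along 125° is (sin 125°, cos 125°) = (0.8192, -0.5736).
Slope in that direction = a·(0.8192) + b·(-0.5736) = 0.08290.
Apparent dip = arctan|0.08290| = 4.74° (true dip is 8.8°, so apparent ≤ true as expected).

4.74°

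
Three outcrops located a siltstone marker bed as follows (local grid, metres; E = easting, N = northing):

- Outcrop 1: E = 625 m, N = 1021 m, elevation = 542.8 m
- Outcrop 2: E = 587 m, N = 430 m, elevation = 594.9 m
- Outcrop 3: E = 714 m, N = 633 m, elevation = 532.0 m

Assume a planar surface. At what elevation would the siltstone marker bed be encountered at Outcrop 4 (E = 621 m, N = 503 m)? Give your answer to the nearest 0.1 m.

576.9 m

Two edge vectors: Outcrop 1→Outcrop 2 = (-38, -591, 52.1), Outcrop 1→Outcrop 3 = (89, -388, -10.8).
Normal n = (Outcrop 1→Outcrop 2) × (Outcrop 1→Outcrop 3) = (26597.6, 4226.5, 67343).
So ∂z/∂E = −n_x/n_z = −0.394957 and ∂z/∂N = −n_y/n_z = −0.062761.
Intercept c from Outcrop 1: 542.8 + 246.85 + 64.08 = 853.73.
At (621, 503): z = −245.3 − 31.6 + 853.73 = 576.9 m.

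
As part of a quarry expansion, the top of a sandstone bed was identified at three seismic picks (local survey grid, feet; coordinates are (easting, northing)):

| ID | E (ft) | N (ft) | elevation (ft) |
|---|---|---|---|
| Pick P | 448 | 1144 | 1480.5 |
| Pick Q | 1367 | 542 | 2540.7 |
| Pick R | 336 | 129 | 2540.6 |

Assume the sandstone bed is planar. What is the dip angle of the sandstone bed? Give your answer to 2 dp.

49.65°

Two edge vectors: Pick P→Pick Q = (919, -602, 1060.2), Pick P→Pick R = (-112, -1015, 1060.1).
Normal n = (Pick P→Pick Q) × (Pick P→Pick R) = (437922.8, -1092974.3, -1000209).
So ∂z/∂E = −n_x/n_z = 0.43783 and ∂z/∂N = −n_y/n_z = −1.09275.
Gradient magnitude |∇z| = √(a² + b²) = √(0.19170 + 1.19409) = 1.17720.
True dip = arctan(1.17720) = 49.65°, dipping toward NNW (azimuth ≈ 338°).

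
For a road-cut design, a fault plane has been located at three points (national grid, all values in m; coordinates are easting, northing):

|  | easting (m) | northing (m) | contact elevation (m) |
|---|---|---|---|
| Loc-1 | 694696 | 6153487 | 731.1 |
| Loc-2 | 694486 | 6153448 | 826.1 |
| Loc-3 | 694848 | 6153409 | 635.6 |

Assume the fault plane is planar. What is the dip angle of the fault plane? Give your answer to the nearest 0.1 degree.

29.2°

Let the plane be z = a·easting + b·northing + c.
Loc-2−Loc-1: −210a − 39b = 95;  Loc-3−Loc-1: 152a − 78b = −95.5.
Solving gives a = −0.49913, b = 0.25170.
Gradient magnitude |∇z| = √(a² + b²) = √(0.24913 + 0.06335) = 0.55900.
True dip = arctan(0.55900) = 29.2°, dipping toward ESE (azimuth ≈ 117°).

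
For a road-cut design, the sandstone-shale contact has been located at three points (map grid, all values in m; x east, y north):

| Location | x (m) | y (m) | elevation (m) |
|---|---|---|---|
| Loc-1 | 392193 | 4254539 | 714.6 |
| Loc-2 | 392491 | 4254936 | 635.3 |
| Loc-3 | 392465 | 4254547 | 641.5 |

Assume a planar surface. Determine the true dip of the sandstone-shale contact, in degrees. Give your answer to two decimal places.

15.05°

Two edge vectors: Loc-1→Loc-2 = (298, 397, -79.3), Loc-1→Loc-3 = (272, 8, -73.1).
Normal n = (Loc-1→Loc-2) × (Loc-1→Loc-3) = (-28386.3, 214.2, -105600).
So ∂z/∂x = −n_x/n_z = −0.26881 and ∂z/∂y = −n_y/n_z = 0.00203.
Gradient magnitude |∇z| = √(a² + b²) = √(0.07226 + 0.00000) = 0.26882.
True dip = arctan(0.26882) = 15.05°, dipping toward E (azimuth ≈ 090°).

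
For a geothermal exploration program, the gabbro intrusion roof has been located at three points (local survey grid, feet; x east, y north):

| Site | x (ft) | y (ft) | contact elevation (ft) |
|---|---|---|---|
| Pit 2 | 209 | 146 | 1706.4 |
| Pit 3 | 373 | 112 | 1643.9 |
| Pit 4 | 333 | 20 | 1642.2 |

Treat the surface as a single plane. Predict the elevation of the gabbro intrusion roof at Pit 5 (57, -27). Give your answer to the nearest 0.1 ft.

Two edge vectors: Pit 2→Pit 3 = (164, -34, -62.5), Pit 2→Pit 4 = (124, -126, -64.2).
Normal n = (Pit 2→Pit 3) × (Pit 2→Pit 4) = (-5692.2, 2778.8, -16448).
So ∂z/∂x = −n_x/n_z = −0.34607 and ∂z/∂y = −n_y/n_z = 0.16894.
Intercept c from Pit 2: 1706.4 + 72.33 − 24.67 = 1754.06.
At (57, -27): z = −19.7 − 4.6 + 1754.06 = 1729.8 ft.

1729.8 ft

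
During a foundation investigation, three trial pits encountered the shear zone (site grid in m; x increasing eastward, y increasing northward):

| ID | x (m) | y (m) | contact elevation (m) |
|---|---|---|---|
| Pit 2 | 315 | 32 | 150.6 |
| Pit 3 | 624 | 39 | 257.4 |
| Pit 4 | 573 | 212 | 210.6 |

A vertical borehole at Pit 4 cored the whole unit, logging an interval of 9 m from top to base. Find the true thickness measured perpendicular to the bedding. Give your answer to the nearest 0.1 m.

8.4 m

Two edge vectors: Pit 2→Pit 3 = (309, 7, 106.8), Pit 2→Pit 4 = (258, 180, 60).
Normal n = (Pit 2→Pit 3) × (Pit 2→Pit 4) = (-18804, 9014.4, 53814).
So ∂z/∂x = −n_x/n_z = 0.34943 and ∂z/∂y = −n_y/n_z = −0.16751.
|∇z| = √(a²+b²) = 0.38750, so dip δ = arctan(0.38750) = 21.18°.
True thickness = vertical thickness × cos δ = 9 × cos 21.18° = 8.4 m.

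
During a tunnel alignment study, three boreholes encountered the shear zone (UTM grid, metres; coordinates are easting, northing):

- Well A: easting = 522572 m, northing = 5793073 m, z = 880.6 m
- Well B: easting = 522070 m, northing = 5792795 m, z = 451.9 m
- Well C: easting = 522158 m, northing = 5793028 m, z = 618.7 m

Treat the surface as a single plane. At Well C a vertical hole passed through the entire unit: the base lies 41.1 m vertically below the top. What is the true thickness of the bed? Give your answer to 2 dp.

32.68 m

Let the plane be z = a·easting + b·northing + c.
Well B−Well A: −502a − 278b = −428.7;  Well C−Well A: −414a − 45b = −261.9.
Solving gives a = 0.57855, b = 0.49737.
|∇z| = √(a²+b²) = 0.76295, so dip δ = arctan(0.76295) = 37.34°.
True thickness = vertical thickness × cos δ = 41.1 × cos 37.34° = 32.68 m.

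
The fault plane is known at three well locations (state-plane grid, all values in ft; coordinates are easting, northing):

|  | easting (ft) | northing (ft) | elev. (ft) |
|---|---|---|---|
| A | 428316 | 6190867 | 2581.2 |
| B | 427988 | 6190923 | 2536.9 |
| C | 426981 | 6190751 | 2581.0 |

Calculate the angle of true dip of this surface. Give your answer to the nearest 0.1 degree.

27.7°

Two edge vectors: A→B = (-328, 56, -44.3), A→C = (-1335, -116, -0.2).
Normal n = (A→B) × (A→C) = (-5150, 59074.9, 112808).
So ∂z/∂easting = −n_x/n_z = 0.04565 and ∂z/∂northing = −n_y/n_z = −0.52368.
Gradient magnitude |∇z| = √(a² + b²) = √(0.00208 + 0.27424) = 0.52566.
True dip = arctan(0.52566) = 27.7°, dipping toward N (azimuth ≈ 355°).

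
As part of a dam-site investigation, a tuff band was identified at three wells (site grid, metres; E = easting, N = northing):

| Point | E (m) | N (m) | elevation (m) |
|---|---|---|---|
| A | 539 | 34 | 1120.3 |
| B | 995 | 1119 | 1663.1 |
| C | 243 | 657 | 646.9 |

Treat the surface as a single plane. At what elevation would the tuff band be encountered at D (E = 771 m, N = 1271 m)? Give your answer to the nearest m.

1334 m

Let the plane be z = a·E + b·N + c.
B−A: 456a + 1085b = 542.8;  C−A: −296a + 623b = −473.4.
Solving gives a = 1.40736, b = −0.09120.
Then c = 1120.3 − a·539 − b·34 = 364.83.
At (771, 1271): z = 1085.1 − 115.9 + 364.83 = 1334.0 m.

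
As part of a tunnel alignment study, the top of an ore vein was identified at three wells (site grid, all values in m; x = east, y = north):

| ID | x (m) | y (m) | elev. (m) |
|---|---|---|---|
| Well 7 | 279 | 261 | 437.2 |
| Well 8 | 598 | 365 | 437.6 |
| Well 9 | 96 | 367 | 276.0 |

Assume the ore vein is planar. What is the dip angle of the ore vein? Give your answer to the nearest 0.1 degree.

Let the plane be z = a·x + b·y + c.
Well 8−Well 7: 319a + 104b = 0.4;  Well 9−Well 7: −183a + 106b = −161.2.
Solving gives a = 0.31804, b = −0.97168.
Gradient magnitude |∇z| = √(a² + b²) = √(0.10115 + 0.94417) = 1.02241.
True dip = arctan(1.02241) = 45.6°, dipping toward NNW (azimuth ≈ 342°).

45.6°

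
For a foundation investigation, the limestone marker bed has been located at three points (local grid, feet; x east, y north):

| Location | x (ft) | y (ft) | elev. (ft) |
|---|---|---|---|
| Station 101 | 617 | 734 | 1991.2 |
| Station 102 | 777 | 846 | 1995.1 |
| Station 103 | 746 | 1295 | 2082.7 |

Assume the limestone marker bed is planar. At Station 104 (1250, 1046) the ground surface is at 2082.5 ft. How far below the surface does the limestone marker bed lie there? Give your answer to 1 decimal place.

Let the plane be z = a·x + b·y + c.
Station 102−Station 101: 160a + 112b = 3.9;  Station 103−Station 101: 129a + 561b = 91.5.
Solving gives a = −0.107023, b = 0.187711.
Then c = 1991.2 − a·617 − b·734 = 1919.45.
At (1250, 1046): z_contact = −133.78 + 196.35 + 1919.45 = 1982.02 ft.
Depth below ground = 2082.5 − 1982.02 = 100.5 ft.

100.5 ft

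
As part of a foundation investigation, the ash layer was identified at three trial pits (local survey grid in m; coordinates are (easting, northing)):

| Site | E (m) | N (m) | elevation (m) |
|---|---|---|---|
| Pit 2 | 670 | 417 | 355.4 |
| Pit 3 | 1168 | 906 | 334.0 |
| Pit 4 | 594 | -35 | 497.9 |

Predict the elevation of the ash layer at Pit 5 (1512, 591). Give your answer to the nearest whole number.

Let the plane be z = a·E + b·N + c.
Pit 3−Pit 2: 498a + 489b = −21.4;  Pit 4−Pit 2: −76a − 452b = 142.5.
Solving gives a = 0.31932, b = −0.36896.
Then c = 355.4 − a·670 − b·417 = 295.31.
At (1512, 591): z = 482.8 − 218.1 + 295.31 = 560.1 m.

560 m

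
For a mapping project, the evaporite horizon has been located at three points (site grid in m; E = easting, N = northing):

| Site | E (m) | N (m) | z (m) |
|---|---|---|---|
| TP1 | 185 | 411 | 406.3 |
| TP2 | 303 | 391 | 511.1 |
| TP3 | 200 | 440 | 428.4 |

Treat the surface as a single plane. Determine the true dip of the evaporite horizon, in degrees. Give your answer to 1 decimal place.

44.3°

Let the plane be z = a·E + b·N + c.
TP2−TP1: 118a − 20b = 104.8;  TP3−TP1: 15a + 29b = 22.1.
Solving gives a = 0.93530, b = 0.27829.
Gradient magnitude |∇z| = √(a² + b²) = √(0.87479 + 0.07745) = 0.97583.
True dip = arctan(0.97583) = 44.3°, dipping toward WSW (azimuth ≈ 253°).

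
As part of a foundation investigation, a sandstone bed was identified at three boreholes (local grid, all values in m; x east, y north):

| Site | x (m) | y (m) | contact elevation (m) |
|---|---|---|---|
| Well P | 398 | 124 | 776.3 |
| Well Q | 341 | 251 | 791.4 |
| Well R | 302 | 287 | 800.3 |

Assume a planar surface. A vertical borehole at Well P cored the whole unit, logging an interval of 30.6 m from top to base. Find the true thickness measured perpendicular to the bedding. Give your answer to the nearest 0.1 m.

Let the plane be z = a·x + b·y + c.
Well Q−Well P: −57a + 127b = 15.1;  Well R−Well P: −96a + 163b = 24.
Solving gives a = −0.20224, b = 0.02813.
|∇z| = √(a²+b²) = 0.20419, so dip δ = arctan(0.20419) = 11.54°.
True thickness = vertical thickness × cos δ = 30.6 × cos 11.54° = 30.0 m.

30.0 m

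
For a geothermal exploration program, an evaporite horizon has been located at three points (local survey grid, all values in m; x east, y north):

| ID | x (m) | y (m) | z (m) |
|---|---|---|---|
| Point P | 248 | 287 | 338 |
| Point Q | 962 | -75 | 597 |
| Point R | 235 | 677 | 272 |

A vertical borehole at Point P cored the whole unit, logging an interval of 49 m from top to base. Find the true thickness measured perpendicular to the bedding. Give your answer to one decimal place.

Let the plane be z = a·x + b·y + c.
Point Q−Point P: 714a − 362b = 259;  Point R−Point P: −13a + 390b = −66.
Solving gives a = 0.28171, b = −0.15984.
|∇z| = √(a²+b²) = 0.32389, so dip δ = arctan(0.32389) = 17.95°.
True thickness = vertical thickness × cos δ = 49 × cos 17.95° = 46.6 m.

46.6 m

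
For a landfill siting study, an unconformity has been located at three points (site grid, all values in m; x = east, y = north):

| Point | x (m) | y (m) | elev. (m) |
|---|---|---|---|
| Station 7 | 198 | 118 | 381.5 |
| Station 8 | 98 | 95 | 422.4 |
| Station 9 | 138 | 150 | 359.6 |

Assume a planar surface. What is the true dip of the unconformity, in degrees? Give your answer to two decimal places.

45.82°

Let the plane be z = a·x + b·y + c.
Station 8−Station 7: −100a − 23b = 40.9;  Station 9−Station 7: −60a + 32b = −21.9.
Solving gives a = −0.17579, b = −1.01397.
Gradient magnitude |∇z| = √(a² + b²) = √(0.03090 + 1.02814) = 1.02910.
True dip = arctan(1.02910) = 45.82°, dipping toward N (azimuth ≈ 010°).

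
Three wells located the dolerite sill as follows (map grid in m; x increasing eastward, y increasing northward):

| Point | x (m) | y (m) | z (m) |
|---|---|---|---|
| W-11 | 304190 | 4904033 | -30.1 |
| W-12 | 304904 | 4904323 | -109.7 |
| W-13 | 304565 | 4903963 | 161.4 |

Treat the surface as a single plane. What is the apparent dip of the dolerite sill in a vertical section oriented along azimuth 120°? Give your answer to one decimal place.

38.6°

Let the plane be z = a·x + b·y + c.
W-12−W-11: 714a + 290b = −79.6;  W-13−W-11: 375a − 70b = 191.5.
Solving gives a = 0.31477, b = −1.04946.
Unit vector along 120° is (sin 120°, cos 120°) = (0.8660, -0.5000).
Slope in that direction = a·(0.8660) + b·(-0.5000) = 0.79733.
Apparent dip = arctan|0.79733| = 38.6° (true dip is 47.6°, so apparent ≤ true as expected).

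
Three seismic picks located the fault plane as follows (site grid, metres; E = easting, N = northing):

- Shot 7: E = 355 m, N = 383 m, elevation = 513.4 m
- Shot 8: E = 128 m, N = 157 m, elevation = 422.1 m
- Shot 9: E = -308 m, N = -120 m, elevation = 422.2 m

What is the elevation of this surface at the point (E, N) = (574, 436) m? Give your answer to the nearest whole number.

417 m

Let the plane be z = a·E + b·N + c.
Shot 8−Shot 7: −227a − 226b = −91.3;  Shot 9−Shot 7: −663a − 503b = −91.2.
Solving gives a = −0.70989, b = 1.11702.
Then c = 513.4 − a·355 − b·383 = 337.59.
At (574, 436): z = −407.5 + 487.0 + 337.59 = 417.1 m.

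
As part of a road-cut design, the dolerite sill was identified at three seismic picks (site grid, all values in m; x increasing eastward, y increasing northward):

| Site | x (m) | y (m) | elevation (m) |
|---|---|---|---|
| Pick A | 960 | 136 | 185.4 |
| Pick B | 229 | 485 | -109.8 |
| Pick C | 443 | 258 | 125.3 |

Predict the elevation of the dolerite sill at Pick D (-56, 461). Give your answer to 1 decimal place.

-34.2 m

Let the plane be z = a·x + b·y + c.
Pick B−Pick A: −731a + 349b = −295.2;  Pick C−Pick A: −517a + 122b = −60.1.
Solving gives a = −0.16481, b = −1.19106.
Then c = 185.4 − a·960 − b·136 = 505.61.
At (-56, 461): z = 9.2 − 549.1 + 505.61 = -34.2 m.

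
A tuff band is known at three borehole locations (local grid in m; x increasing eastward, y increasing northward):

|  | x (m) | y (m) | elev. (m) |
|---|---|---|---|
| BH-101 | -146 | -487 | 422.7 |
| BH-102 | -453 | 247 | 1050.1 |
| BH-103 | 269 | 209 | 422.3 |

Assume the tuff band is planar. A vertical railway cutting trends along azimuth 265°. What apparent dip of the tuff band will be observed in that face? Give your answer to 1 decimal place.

38.5°

Two edge vectors: BH-101→BH-102 = (-307, 734, 627.4), BH-101→BH-103 = (415, 696, -0.4).
Normal n = (BH-101→BH-102) × (BH-101→BH-103) = (-436964, 260248.2, -518282).
So ∂z/∂x = −n_x/n_z = −0.84310 and ∂z/∂y = −n_y/n_z = 0.50214.
Unit vector along 265° is (sin 265°, cos 265°) = (-0.9962, -0.0872).
Slope in that direction = a·(-0.9962) + b·(-0.0872) = 0.79613.
Apparent dip = arctan|0.79613| = 38.5° (true dip is 44.5°, so apparent ≤ true as expected).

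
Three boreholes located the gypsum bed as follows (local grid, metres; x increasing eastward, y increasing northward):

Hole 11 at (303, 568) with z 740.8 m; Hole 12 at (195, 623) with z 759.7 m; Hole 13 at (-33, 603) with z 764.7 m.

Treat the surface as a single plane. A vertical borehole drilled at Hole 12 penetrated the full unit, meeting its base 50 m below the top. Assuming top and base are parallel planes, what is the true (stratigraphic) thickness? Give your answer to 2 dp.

Two edge vectors: Hole 11→Hole 12 = (-108, 55, 18.9), Hole 11→Hole 13 = (-336, 35, 23.9).
Normal n = (Hole 11→Hole 12) × (Hole 11→Hole 13) = (653, -3769.2, 14700).
So ∂z/∂x = −n_x/n_z = −0.04442 and ∂z/∂y = −n_y/n_z = 0.25641.
|∇z| = √(a²+b²) = 0.26023, so dip δ = arctan(0.26023) = 14.59°.
True thickness = vertical thickness × cos δ = 50 × cos 14.59° = 48.39 m.

48.39 m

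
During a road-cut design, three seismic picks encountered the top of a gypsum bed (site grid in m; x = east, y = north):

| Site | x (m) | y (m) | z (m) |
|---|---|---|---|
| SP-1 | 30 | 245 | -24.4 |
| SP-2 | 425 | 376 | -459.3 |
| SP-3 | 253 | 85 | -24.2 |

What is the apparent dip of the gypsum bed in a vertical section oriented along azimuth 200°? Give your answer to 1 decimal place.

51.2°

Let the plane be z = a·x + b·y + c.
SP-2−SP-1: 395a + 131b = −434.9;  SP-3−SP-1: 223a − 160b = 0.2.
Solving gives a = −0.75268, b = −1.05030.
Unit vector along 200° is (sin 200°, cos 200°) = (-0.3420, -0.9397).
Slope in that direction = a·(-0.3420) + b·(-0.9397) = 1.24440.
Apparent dip = arctan|1.24440| = 51.2° (true dip is 52.3°, so apparent ≤ true as expected).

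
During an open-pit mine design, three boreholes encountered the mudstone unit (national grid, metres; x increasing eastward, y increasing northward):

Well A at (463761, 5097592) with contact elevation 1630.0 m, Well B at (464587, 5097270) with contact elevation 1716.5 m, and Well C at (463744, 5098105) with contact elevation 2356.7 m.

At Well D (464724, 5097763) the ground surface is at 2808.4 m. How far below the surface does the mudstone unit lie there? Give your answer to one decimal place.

Two edge vectors: Well A→Well B = (826, -322, 86.5), Well A→Well C = (-17, 513, 726.7).
Normal n = (Well A→Well B) × (Well A→Well C) = (-278371.9, -601724.7, 418264).
So ∂z/∂x = −n_x/n_z = 0.665541141 and ∂z/∂y = −n_y/n_z = 1.438624170.
Intercept c from Well A: 1630 − 308652.03 − 7333519.06 = −7640541.09.
At (464724, 5097763): z_contact = 309292.94 + 7333765.07 − 7640541.09 = 2516.92 m.
Depth below ground = 2808.4 − 2516.92 = 291.5 m.

291.5 m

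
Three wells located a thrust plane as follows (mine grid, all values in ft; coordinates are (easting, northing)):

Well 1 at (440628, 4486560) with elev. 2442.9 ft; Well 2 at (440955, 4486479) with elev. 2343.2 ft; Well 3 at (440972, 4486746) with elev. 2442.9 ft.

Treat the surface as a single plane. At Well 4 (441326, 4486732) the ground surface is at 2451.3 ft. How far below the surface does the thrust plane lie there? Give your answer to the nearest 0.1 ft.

87.8 ft

Let the plane be z = a·E + b·N + c.
Well 2−Well 1: 327a − 81b = −99.7;  Well 3−Well 1: 344a + 186b = 0.
Solving gives a = −0.209099520, b = 0.386721692.
Then c = 2442.9 − a·440628 − b·4486560 = −1640472.07.
At (441326, 4486732): z_contact = −92281.05 + 1735116.59 − 1640472.07 = 2363.46 ft.
Depth below ground = 2451.3 − 2363.46 = 87.8 ft.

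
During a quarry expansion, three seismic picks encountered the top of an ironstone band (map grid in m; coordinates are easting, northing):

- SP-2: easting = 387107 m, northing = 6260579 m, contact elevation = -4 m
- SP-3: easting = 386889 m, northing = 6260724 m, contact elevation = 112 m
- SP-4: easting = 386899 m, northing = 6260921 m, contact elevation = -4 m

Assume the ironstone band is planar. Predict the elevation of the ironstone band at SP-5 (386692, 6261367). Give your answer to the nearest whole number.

Let the plane be z = a·easting + b·northing + c.
SP-3−SP-2: −218a + 145b = 116;  SP-4−SP-2: −208a + 342b = 0.
Solving gives a = −0.89359402, b = −0.54347238.
Then c = -4 − a·387107 − b·6260579 = 3748364.30.
At (386692, 6261367): z = −345545.7 − 3402880.1 + 3748364.30 = -61.4 m.

-61 m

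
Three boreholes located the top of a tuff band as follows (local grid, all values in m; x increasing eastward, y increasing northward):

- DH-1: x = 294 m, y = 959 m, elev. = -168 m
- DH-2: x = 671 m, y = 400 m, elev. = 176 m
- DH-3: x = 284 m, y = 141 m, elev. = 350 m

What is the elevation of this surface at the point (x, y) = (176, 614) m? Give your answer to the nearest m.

Let the plane be z = a·x + b·y + c.
DH-2−DH-1: 377a − 559b = 344;  DH-3−DH-1: −10a − 818b = 518.
Solving gives a = −0.02602, b = −0.63293.
Then c = -168 − a·294 − b·959 = 446.63.
At (176, 614): z = −4.6 − 388.6 + 446.63 = 53.4 m.

53 m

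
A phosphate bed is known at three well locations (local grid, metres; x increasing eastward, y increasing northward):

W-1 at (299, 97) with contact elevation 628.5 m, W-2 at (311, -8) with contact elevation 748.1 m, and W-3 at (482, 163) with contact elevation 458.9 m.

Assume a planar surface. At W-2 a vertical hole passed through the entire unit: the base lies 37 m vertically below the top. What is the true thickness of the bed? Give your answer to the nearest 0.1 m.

Let the plane be z = a·x + b·y + c.
W-2−W-1: 12a − 105b = 119.6;  W-3−W-1: 183a + 66b = −169.6.
Solving gives a = −0.49555, b = −1.19568.
|∇z| = √(a²+b²) = 1.29430, so dip δ = arctan(1.29430) = 52.31°.
True thickness = vertical thickness × cos δ = 37 × cos 52.31° = 22.6 m.

22.6 m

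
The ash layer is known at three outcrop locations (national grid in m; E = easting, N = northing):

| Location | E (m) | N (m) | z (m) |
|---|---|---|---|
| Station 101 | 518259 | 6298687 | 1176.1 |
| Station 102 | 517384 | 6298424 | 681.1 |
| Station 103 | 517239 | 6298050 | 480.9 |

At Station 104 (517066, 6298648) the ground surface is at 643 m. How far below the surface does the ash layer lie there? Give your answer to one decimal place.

27.5 m

Two edge vectors: Station 101→Station 102 = (-875, -263, -495), Station 101→Station 103 = (-1020, -637, -695.2).
Normal n = (Station 101→Station 102) × (Station 101→Station 103) = (-132477.4, -103400, 289115).
So ∂z/∂E = −n_x/n_z = 0.458216972 and ∂z/∂N = −n_y/n_z = 0.357643152.
Intercept c from Station 101: 1176.1 − 237475.07 − 2252682.27 = −2488981.24.
At (517066, 6298648): z_contact = 236928.42 + 2252668.33 − 2488981.24 = 615.50 m.
Depth below ground = 643 − 615.50 = 27.5 m.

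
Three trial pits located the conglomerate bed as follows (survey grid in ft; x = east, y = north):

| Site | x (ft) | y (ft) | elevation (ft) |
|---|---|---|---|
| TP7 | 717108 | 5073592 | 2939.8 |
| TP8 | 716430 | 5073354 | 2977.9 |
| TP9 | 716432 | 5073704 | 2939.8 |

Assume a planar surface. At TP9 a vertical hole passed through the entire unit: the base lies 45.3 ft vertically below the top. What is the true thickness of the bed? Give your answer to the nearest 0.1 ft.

Let the plane be z = a·x + b·y + c.
TP8−TP7: −678a − 238b = 38.1;  TP9−TP7: −676a + 112b = 0.
Solving gives a = −0.01802, b = −0.10875.
|∇z| = √(a²+b²) = 0.11024, so dip δ = arctan(0.11024) = 6.29°.
True thickness = vertical thickness × cos δ = 45.3 × cos 6.29° = 45.0 ft.

45.0 ft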